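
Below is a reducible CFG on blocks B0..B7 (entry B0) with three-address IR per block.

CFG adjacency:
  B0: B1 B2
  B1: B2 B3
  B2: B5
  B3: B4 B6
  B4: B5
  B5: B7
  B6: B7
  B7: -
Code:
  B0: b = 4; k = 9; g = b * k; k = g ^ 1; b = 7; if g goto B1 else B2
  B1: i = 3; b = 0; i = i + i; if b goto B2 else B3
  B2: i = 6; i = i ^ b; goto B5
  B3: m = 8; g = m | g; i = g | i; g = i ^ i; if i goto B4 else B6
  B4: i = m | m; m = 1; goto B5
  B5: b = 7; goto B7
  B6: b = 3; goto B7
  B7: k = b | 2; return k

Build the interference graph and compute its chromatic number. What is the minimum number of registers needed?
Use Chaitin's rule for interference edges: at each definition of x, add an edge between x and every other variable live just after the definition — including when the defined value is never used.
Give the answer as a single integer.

Answer: 3

Analysis:
Block summaries:
  B0: def={b,g,k} ue=∅
  B1: def={b,i} ue=∅
  B2: def={i} ue={b}
  B3: def={g,i,m} ue={g,i}
  B4: def={i,m} ue={m}
  B5: def={b} ue=∅
  B6: def={b} ue=∅
  B7: def={k} ue={b}

Live sets:
  B0 li=∅ lo={b,g}
  B1 li={g} lo={b,g,i}
  B2 li={b} lo=∅
  B3 li={g,i} lo={m}
  B4 li={m} lo=∅
  B5 li=∅ lo={b}
  B6 li=∅ lo={b}
  B7 li={b} lo=∅

Interference:
  b — {g,i,k}
  g — {b,i,k,m}
  i — {b,g,m}
  k — {b,g}
  m — {g,i}

Registers:
  {b,g,i} pairwise interfere (3-clique) ⇒ χ ≥ 3
  assign b→r1 g→r0 i→r2 k→r2 m→r1 — no edge inside a register ⇒ χ ≤ 3
  χ = 3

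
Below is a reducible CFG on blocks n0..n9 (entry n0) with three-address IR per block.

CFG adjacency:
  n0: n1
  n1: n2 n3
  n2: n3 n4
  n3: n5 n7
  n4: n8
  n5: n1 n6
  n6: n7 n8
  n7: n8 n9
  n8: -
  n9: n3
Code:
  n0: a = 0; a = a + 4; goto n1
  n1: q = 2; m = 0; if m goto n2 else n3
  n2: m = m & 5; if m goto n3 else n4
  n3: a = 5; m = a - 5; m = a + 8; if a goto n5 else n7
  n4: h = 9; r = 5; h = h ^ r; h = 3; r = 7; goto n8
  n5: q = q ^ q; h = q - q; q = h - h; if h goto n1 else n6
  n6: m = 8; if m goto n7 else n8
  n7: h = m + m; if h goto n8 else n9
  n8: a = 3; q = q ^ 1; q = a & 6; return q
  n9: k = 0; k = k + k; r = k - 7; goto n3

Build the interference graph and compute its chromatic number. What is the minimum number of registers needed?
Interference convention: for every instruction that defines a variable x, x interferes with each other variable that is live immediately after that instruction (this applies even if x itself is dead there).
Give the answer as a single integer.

def/use:
  n0 def {a} use ∅
  n1 def {m,q} use ∅
  n2 def {m} use {m}
  n3 def {a,m} use ∅
  n4 def {h,r} use ∅
  n5 def {h,q} use {q}
  n6 def {m} use ∅
  n7 def {h} use {m}
  n8 def {a,q} use {q}
  n9 def {k,r} use ∅

Live sets:
  n0 li=∅ lo=∅
  n1 li=∅ lo={m,q}
  n2 li={m,q} lo={q}
  n3 li={q} lo={m,q}
  n4 li={q} lo={q}
  n5 li={q} lo={q}
  n6 li={q} lo={m,q}
  n7 li={m,q} lo={q}
  n8 li={q} lo=∅
  n9 li={q} lo={q}

Interference:
  a — {m,q}
  h — {q,r}
  k — {q}
  m — {a,q}
  q — {a,h,k,m,r}
  r — {h,q}

Registers:
  {a,m,q} pairwise interfere (3-clique) ⇒ χ ≥ 3
  3-colouring: r0={q}  r1={a,h,k}  r2={m,r}
  χ = 3

Answer: 3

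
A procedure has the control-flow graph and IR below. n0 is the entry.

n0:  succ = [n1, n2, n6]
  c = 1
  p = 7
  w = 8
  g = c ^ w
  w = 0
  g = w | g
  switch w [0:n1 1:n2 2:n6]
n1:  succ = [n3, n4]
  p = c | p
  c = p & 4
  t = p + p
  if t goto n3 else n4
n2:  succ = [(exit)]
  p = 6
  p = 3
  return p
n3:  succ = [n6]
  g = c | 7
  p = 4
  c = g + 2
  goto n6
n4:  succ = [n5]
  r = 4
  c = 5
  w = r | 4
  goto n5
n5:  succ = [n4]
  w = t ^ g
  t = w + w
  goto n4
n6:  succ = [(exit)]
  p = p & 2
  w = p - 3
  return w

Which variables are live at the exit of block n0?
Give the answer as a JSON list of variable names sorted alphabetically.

Answer: ["c", "g", "p"]

Working:
Per-block:
  n0: {c,g,p,w} / ∅
  n1: {c,p,t} / {c,p}
  n2: {p} / ∅
  n3: {c,g,p} / {c}
  n4: {c,r,w} / ∅
  n5: {t,w} / {g,t}
  n6: {p,w} / {p}

Live sets:
  live n0: ∅→{c,g,p}
  live n1: {c,g,p}→{c,g,t}
  live n2: ∅→∅
  live n3: {c}→{p}
  live n4: {g,t}→{g,t}
  live n5: {g,t}→{g,t}
  live n6: {p}→∅

live-out(n0) = ["c", "g", "p"]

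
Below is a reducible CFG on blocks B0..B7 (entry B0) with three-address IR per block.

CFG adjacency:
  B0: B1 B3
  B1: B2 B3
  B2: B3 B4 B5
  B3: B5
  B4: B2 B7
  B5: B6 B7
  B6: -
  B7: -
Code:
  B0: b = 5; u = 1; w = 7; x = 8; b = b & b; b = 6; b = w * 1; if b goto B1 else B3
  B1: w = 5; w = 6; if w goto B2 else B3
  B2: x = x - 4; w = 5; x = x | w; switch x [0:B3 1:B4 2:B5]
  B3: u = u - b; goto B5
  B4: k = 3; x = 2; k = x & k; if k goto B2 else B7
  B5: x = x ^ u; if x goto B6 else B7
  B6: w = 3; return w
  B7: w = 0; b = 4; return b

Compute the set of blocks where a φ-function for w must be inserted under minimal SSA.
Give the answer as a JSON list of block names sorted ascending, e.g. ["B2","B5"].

Answer: ["B2", "B3", "B5", "B7"]

Analysis:
idom tree: B1←B0 B2←B1 B3←B0 B4←B2 B5←B0 B6←B5 B7←B0
Dom∩ at merges:
  B2: preds {B1,B4}: {B0,B1} ∩ {B0,B1,B2,B4} = {B0,B1}; idom=B1
  B3: preds {B0,B1,B2}: {B0} ∩ {B0,B1} ∩ {B0,B1,B2} = {B0}; idom=B0
  B5: preds {B2,B3}: {B0,B1,B2} ∩ {B0,B3} = {B0}; idom=B0
  B7: preds {B4,B5}: {B0,B1,B2,B4} ∩ {B0,B5} = {B0}; idom=B0

DF walk-up:
  B2←B1: walk · to B1
  B2←B4: walk B4→B2 to B1
  B3←B0: walk · to B0
  B3←B1: walk B1 to B0
  B3←B2: walk B2→B1 to B0
  B5←B2: walk B2→B1 to B0
  B5←B3: walk B3 to B0
  B7←B4: walk B4→B2→B1 to B0
  B7←B5: walk B5 to B0
  DF(B0)=∅
  DF(B1)={B3,B5,B7}
  DF(B2)={B2,B3,B5,B7}
  DF(B3)={B5}
  DF(B4)={B2,B7}
  DF(B5)={B7}
  DF(B6)=∅
  DF(B7)=∅

φ for w: defs {B0,B1,B2,B6,B7}
  DF⁺ = {B2,B3,B5,B7}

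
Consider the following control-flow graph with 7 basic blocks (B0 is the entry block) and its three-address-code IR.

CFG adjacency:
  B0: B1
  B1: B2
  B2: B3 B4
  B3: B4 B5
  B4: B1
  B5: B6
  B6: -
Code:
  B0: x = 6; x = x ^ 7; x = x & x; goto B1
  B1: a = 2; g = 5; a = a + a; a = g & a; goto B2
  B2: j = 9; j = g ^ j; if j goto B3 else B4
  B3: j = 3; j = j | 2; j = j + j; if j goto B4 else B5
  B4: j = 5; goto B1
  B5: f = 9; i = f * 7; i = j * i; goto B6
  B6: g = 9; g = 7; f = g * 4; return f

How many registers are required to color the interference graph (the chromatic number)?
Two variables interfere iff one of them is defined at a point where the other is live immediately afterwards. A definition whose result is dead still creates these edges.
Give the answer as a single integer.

Block summaries:
  B0: {x} / ∅
  B1: {a,g} / ∅
  B2: {j} / {g}
  B3: {j} / ∅
  B4: {j} / ∅
  B5: {f,i} / {j}
  B6: {f,g} / ∅

Liveness:
  B0: in=∅ out=∅
  B1: in=∅ out={g}
  B2: in={g} out=∅
  B3: in=∅ out={j}
  B4: in=∅ out=∅
  B5: in={j} out=∅
  B6: in=∅ out=∅

Interfere edges:
  a↔{g}
  f↔{j}
  g↔{a,j}
  i↔{j}
  j↔{f,g,i}
  x↔∅

Registers:
  lower bound: {a,g} mutually conflict ⇒ χ ≥ 2
  2-colouring: r0={a,j,x}  r1={f,g,i}
  χ = 2

Answer: 2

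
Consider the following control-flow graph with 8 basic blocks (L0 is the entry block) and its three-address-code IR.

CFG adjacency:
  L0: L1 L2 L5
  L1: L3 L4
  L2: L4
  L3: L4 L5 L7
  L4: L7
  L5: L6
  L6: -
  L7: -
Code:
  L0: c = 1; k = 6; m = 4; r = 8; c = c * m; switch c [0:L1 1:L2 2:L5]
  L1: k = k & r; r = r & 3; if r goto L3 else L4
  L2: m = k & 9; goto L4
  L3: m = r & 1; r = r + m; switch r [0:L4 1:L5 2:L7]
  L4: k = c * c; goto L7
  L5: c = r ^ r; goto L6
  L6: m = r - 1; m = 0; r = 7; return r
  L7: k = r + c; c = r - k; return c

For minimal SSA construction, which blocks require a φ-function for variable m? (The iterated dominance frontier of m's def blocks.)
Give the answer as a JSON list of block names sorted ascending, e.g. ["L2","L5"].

idom tree: L1←L0 L2←L0 L3←L1 L4←L0 L5←L0 L6←L5 L7←L0
Join-block Dom:
  L4: preds {L1,L2,L3}: {L0,L1} ∩ {L0,L2} ∩ {L0,L1,L3} = {L0}; idom=L0
  L5: preds {L0,L3}: {L0} ∩ {L0,L1,L3} = {L0}; idom=L0
  L7: preds {L3,L4}: {L0,L1,L3} ∩ {L0,L4} = {L0}; idom=L0

DF derivation:
  join L4 pred L1: L1 stop@L0
  join L4 pred L2: L2 stop@L0
  join L4 pred L3: L3→L1 stop@L0
  join L5 pred L0: · stop@L0
  join L5 pred L3: L3→L1 stop@L0
  join L7 pred L3: L3→L1 stop@L0
  join L7 pred L4: L4 stop@L0
  DF(L0)=∅
  DF(L1)={L4,L5,L7}
  DF(L2)={L4}
  DF(L3)={L4,L5,L7}
  DF(L4)={L7}
  DF(L5)=∅
  DF(L6)=∅
  DF(L7)=∅

φ for m: defs {L0,L2,L3,L6}
  DF⁺ = {L4,L5,L7}

Answer: ["L4", "L5", "L7"]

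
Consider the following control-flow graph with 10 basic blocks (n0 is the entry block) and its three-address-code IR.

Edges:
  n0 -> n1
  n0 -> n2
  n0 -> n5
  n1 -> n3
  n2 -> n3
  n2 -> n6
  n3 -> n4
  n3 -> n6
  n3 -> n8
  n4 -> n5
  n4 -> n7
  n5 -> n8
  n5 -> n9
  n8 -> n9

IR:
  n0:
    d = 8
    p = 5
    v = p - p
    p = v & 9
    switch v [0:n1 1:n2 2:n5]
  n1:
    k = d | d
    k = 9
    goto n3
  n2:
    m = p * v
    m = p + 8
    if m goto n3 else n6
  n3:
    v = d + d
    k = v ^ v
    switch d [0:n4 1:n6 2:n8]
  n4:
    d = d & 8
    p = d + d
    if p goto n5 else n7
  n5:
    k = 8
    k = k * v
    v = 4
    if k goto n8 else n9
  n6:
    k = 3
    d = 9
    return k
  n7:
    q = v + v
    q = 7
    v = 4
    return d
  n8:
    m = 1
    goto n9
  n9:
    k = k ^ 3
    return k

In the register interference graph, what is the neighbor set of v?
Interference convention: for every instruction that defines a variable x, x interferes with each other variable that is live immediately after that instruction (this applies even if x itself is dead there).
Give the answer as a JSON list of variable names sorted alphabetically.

Per-block:
  n0 def {d,p,v} use ∅
  n1 def {k} use {d}
  n2 def {m} use {p,v}
  n3 def {k,v} use {d}
  n4 def {d,p} use {d}
  n5 def {k,v} use {v}
  n6 def {d,k} use ∅
  n7 def {q,v} use {d,v}
  n8 def {m} use ∅
  n9 def {k} use {k}

Liveness:
  n0: in=∅ out={d,p,v}
  n1: in={d} out={d}
  n2: in={d,p,v} out={d}
  n3: in={d} out={d,k,v}
  n4: in={d,v} out={d,v}
  n5: in={v} out={k}
  n6: in=∅ out=∅
  n7: in={d,v} out=∅
  n8: in={k} out={k}
  n9: in={k} out=∅

Interfere edges:
  d — {k,m,p,q,v}
  k — {d,m,v}
  m — {d,k,p}
  p — {d,m,v}
  q — {d}
  v — {d,k,p}

N(v) = ["d", "k", "p"]

Answer: ["d", "k", "p"]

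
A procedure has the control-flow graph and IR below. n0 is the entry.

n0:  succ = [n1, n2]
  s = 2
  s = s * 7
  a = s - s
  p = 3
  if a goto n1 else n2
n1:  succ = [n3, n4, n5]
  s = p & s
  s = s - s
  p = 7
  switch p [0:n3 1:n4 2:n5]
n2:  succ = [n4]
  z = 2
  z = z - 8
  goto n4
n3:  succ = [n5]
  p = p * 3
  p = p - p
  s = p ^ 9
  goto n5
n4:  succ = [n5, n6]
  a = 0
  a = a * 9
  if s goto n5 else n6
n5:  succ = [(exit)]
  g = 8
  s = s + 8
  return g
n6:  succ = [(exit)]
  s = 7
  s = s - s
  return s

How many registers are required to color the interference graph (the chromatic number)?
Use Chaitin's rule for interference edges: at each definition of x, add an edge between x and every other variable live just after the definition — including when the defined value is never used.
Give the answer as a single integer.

Per-block:
  n0: def={a,p,s} ue=∅
  n1: def={p,s} ue={p,s}
  n2: def={z} ue=∅
  n3: def={p,s} ue={p}
  n4: def={a} ue={s}
  n5: def={g,s} ue={s}
  n6: def={s} ue=∅

Backward fixpoint:
  n0 li=∅ lo={p,s}
  n1 li={p,s} lo={p,s}
  n2 li={s} lo={s}
  n3 li={p} lo={s}
  n4 li={s} lo={s}
  n5 li={s} lo=∅
  n6 li=∅ lo=∅

Conflict graph:
  a — {p,s}
  g — {s}
  p — {a,s}
  s — {a,g,p,z}
  z — {s}

Colouring:
  lower bound: {a,p,s} mutually conflict ⇒ χ ≥ 3
  3-colouring: c0={s}  c1={a,g,z}  c2={p}
  χ = 3

Answer: 3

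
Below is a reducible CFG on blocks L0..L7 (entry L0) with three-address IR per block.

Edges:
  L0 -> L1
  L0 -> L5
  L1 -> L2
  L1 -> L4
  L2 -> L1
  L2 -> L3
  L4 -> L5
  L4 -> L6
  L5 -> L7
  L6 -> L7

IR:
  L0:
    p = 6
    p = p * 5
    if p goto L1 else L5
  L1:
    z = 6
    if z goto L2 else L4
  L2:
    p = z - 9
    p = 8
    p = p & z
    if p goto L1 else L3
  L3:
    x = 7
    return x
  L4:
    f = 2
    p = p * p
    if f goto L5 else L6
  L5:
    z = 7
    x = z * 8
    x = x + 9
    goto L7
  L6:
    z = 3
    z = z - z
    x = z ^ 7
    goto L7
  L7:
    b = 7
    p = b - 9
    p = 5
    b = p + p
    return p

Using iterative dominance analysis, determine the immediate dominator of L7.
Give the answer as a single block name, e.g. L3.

Answer: L0

Working:
idom tree: L1←L0 L2←L1 L3←L2 L4←L1 L5←L0 L6←L4 L7←L0
Join-block Dom:
  L1: preds {L0,L2}: {L0} ∩ {L0,L1,L2} = {L0}; idom=L0
  L5: preds {L0,L4}: {L0} ∩ {L0,L1,L4} = {L0}; idom=L0
  L7: preds {L5,L6}: {L0,L5} ∩ {L0,L1,L4,L6} = {L0}; idom=L0

idom(L7) = L0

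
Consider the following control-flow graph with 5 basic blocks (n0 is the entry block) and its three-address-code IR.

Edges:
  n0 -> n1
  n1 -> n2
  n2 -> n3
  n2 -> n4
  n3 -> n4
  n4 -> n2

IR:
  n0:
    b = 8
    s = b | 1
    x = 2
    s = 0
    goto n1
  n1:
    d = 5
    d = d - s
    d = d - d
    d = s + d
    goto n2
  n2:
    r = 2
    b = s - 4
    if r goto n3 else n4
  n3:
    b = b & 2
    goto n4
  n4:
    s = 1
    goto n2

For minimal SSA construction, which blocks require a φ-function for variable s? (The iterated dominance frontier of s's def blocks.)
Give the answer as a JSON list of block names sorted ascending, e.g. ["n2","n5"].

Answer: ["n2"]

Analysis:
idom tree: n1←n0 n2←n1 n3←n2 n4←n2
Dom∩ at merges:
  n2: preds {n1,n4}: {n0,n1} ∩ {n0,n1,n2,n4} = {n0,n1}; idom=n1
  n4: preds {n2,n3}: {n0,n1,n2} ∩ {n0,n1,n2,n3} = {n0,n1,n2}; idom=n2

Frontier:
  n2←n1: walk · to n1
  n2←n4: walk n4→n2 to n1
  n4←n2: walk · to n2
  n4←n3: walk n3 to n2
  n0 → ∅
  n1 → ∅
  n2 → {n2}
  n3 → {n4}
  n4 → {n2}

φ for s: defs {n0,n4}
  DF⁺ = {n2}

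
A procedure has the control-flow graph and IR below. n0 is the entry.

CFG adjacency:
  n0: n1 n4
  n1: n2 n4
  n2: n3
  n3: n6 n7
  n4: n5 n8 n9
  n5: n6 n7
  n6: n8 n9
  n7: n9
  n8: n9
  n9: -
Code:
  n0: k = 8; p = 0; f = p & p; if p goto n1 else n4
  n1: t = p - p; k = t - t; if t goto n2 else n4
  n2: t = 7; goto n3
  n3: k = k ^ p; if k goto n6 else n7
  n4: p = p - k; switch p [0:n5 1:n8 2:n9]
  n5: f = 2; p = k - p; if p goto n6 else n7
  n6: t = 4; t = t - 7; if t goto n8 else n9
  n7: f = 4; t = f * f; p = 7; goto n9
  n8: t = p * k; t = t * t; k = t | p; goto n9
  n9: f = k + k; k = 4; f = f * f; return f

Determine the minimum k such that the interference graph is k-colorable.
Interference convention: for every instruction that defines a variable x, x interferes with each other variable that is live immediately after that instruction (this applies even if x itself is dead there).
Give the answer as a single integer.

Block summaries:
  n0 def {f,k,p} use ∅
  n1 def {k,t} use {p}
  n2 def {t} use ∅
  n3 def {k} use {k,p}
  n4 def {p} use {k,p}
  n5 def {f,p} use {k,p}
  n6 def {t} use ∅
  n7 def {f,p,t} use ∅
  n8 def {k,t} use {k,p}
  n9 def {f,k} use {k}

Live sets:
  live n0: ∅→{k,p}
  live n1: {p}→{k,p}
  live n2: {k,p}→{k,p}
  live n3: {k,p}→{k,p}
  live n4: {k,p}→{k,p}
  live n5: {k,p}→{k,p}
  live n6: {k,p}→{k,p}
  live n7: {k}→{k}
  live n8: {k,p}→{k}
  live n9: {k}→∅

Interfere edges:
  f — {k,p}
  k — {f,p,t}
  p — {f,k,t}
  t — {k,p}

Chromatic number:
  {f,k,p} pairwise interfere (3-clique) ⇒ χ ≥ 3
  assign f→R2 k→R0 p→R1 t→R2 — no edge inside a register ⇒ χ ≤ 3
  χ = 3

Answer: 3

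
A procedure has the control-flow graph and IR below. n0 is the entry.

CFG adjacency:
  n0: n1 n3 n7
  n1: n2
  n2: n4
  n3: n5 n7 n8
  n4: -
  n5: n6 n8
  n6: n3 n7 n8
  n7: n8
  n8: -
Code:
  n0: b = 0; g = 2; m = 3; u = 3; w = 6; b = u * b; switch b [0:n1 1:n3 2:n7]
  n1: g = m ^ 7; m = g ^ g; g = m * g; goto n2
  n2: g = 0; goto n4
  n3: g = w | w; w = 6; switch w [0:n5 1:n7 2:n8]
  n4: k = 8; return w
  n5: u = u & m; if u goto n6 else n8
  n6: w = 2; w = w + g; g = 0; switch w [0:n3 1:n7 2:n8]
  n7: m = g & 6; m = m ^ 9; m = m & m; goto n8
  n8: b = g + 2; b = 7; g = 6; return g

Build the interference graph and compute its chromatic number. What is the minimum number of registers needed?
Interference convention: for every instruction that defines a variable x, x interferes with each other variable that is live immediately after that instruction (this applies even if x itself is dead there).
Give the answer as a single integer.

Block summaries:
  n0: def={b,g,m,u,w} ue=∅
  n1: def={g,m} ue={m}
  n2: def={g} ue=∅
  n3: def={g,w} ue={w}
  n4: def={k} ue={w}
  n5: def={u} ue={m,u}
  n6: def={g,w} ue={g}
  n7: def={m} ue={g}
  n8: def={b,g} ue={g}

Backward fixpoint:
  n0 li=∅ lo={g,m,u,w}
  n1 li={m,w} lo={w}
  n2 li={w} lo={w}
  n3 li={m,u,w} lo={g,m,u}
  n4 li={w} lo=∅
  n5 li={g,m,u} lo={g,m,u}
  n6 li={g,m,u} lo={g,m,u,w}
  n7 li={g} lo={g}
  n8 li={g} lo=∅

Interference:
  b — {g,m,u,w}
  g — {b,m,u,w}
  k — {w}
  m — {b,g,u,w}
  u — {b,g,m,w}
  w — {b,g,k,m,u}

Registers:
  clique {b,g,m,u,w} ⇒ need ≥ 5
  assign b→R1 g→R2 k→R1 m→R3 u→R4 w→R0 — no edge inside a register ⇒ χ ≤ 5
  χ = 5

Answer: 5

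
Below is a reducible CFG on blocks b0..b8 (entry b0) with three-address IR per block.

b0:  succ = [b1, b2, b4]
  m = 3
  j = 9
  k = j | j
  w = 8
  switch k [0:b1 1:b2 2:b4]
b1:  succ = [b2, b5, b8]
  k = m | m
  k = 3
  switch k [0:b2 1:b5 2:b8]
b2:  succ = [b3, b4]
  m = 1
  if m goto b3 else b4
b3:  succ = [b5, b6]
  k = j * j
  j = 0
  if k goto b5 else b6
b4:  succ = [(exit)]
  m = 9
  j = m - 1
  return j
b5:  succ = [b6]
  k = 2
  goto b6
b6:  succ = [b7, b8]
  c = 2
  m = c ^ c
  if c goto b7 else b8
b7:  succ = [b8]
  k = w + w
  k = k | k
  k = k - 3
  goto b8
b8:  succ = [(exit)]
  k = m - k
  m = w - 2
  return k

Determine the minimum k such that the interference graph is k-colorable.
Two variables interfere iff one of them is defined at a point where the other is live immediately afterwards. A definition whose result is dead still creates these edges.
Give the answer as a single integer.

Answer: 4

Working:
Per-block:
  b0: def={j,k,m,w} ue=∅
  b1: def={k} ue={m}
  b2: def={m} ue=∅
  b3: def={j,k} ue={j}
  b4: def={j,m} ue=∅
  b5: def={k} ue=∅
  b6: def={c,m} ue=∅
  b7: def={k} ue={w}
  b8: def={k,m} ue={k,m,w}

Liveness:
  b0: in=∅ out={j,m,w}
  b1: in={j,m,w} out={j,k,m,w}
  b2: in={j,w} out={j,w}
  b3: in={j,w} out={k,w}
  b4: in=∅ out=∅
  b5: in={w} out={k,w}
  b6: in={k,w} out={k,m,w}
  b7: in={m,w} out={k,m,w}
  b8: in={k,m,w} out=∅

Conflict graph:
  c: {k,m,w}
  j: {k,m,w}
  k: {c,j,m,w}
  m: {c,j,k,w}
  w: {c,j,k,m}

Colouring:
  lower bound: {c,k,m,w} mutually conflict ⇒ χ ≥ 4
  4-colouring: c0={k}  c1={m}  c2={w}  c3={c,j}
  χ = 4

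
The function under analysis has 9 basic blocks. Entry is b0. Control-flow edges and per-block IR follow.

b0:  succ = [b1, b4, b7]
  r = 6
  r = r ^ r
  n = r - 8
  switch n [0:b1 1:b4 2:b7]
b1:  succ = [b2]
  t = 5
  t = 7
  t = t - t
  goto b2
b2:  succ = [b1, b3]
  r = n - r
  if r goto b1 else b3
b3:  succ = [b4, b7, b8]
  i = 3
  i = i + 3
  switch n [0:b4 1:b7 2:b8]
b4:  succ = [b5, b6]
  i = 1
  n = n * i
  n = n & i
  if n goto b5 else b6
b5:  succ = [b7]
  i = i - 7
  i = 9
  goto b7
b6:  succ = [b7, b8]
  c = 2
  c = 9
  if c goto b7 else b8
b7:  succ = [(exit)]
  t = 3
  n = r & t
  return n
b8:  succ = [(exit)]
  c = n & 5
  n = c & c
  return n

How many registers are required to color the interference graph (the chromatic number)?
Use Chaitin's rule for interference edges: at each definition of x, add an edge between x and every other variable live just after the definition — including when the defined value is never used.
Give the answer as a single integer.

Block summaries:
  b0: {n,r} / ∅
  b1: {t} / ∅
  b2: {r} / {n,r}
  b3: {i} / {n}
  b4: {i,n} / {n}
  b5: {i} / {i}
  b6: {c} / ∅
  b7: {n,t} / {r}
  b8: {c,n} / {n}

Liveness:
  b0 li=∅ lo={n,r}
  b1 li={n,r} lo={n,r}
  b2 li={n,r} lo={n,r}
  b3 li={n,r} lo={n,r}
  b4 li={n,r} lo={i,n,r}
  b5 li={i,r} lo={r}
  b6 li={n,r} lo={n,r}
  b7 li={r} lo=∅
  b8 li={n} lo=∅

Interference:
  c↔{n,r}
  i↔{n,r}
  n↔{c,i,r,t}
  r↔{c,i,n,t}
  t↔{n,r}

Registers:
  {c,n,r} pairwise interfere (3-clique) ⇒ χ ≥ 3
  assign c→R2 i→R2 n→R0 r→R1 t→R2 — no edge inside a register ⇒ χ ≤ 3
  χ = 3

Answer: 3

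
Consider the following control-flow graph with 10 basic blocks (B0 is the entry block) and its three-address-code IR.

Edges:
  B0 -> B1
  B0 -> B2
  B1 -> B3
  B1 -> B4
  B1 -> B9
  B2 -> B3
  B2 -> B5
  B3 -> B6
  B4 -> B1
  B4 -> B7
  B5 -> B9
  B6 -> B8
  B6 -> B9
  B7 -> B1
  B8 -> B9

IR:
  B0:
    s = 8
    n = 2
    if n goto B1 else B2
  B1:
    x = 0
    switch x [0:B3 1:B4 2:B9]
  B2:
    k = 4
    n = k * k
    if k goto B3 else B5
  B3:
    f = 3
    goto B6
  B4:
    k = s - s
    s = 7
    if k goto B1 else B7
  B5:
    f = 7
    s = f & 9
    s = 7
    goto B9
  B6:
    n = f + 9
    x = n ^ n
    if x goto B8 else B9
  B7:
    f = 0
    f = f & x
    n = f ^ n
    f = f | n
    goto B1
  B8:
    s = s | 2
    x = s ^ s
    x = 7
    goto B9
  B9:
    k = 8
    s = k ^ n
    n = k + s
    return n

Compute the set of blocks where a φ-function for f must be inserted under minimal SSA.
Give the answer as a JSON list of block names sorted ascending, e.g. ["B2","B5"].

Answer: ["B1", "B3", "B9"]

Working:
idom tree: B1←B0 B2←B0 B3←B0 B4←B1 B5←B2 B6←B3 B7←B4 B8←B6 B9←B0
Join-block Dom:
  B1: preds {B0,B4,B7}: {B0} ∩ {B0,B1,B4} ∩ {B0,B1,B4,B7} = {B0}; idom=B0
  B3: preds {B1,B2}: {B0,B1} ∩ {B0,B2} = {B0}; idom=B0
  B9: preds {B1,B5,B6,B8}: {B0,B1} ∩ {B0,B2,B5} ∩ {B0,B3,B6} ∩ {B0,B3,B6,B8} = {B0}; idom=B0

DF derivation:
  B1←B0: walk · to B0
  B1←B4: walk B4→B1 to B0
  B1←B7: walk B7→B4→B1 to B0
  B3←B1: walk B1 to B0
  B3←B2: walk B2 to B0
  B9←B1: walk B1 to B0
  B9←B5: walk B5→B2 to B0
  B9←B6: walk B6→B3 to B0
  B9←B8: walk B8→B6→B3 to B0
  B0: DF=∅
  B1: DF={B1,B3,B9}
  B2: DF={B3,B9}
  B3: DF={B9}
  B4: DF={B1}
  B5: DF={B9}
  B6: DF={B9}
  B7: DF={B1}
  B8: DF={B9}
  B9: DF=∅

φ for f: defs {B3,B5,B7}
  DF⁺ = {B1,B3,B9}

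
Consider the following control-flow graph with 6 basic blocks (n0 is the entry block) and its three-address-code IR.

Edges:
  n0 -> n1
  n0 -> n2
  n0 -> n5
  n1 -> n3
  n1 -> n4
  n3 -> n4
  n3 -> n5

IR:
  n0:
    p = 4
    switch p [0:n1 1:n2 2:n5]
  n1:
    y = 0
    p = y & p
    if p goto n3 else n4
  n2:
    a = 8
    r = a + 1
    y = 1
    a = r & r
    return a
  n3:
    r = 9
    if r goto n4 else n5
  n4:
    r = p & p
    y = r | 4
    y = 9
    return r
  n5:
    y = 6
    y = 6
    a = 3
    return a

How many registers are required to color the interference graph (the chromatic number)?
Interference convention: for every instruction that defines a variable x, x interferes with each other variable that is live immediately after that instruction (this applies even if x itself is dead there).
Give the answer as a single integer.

Answer: 3

Working:
def/use:
  n0 def {p} use ∅
  n1 def {p,y} use {p}
  n2 def {a,r,y} use ∅
  n3 def {r} use ∅
  n4 def {r,y} use {p}
  n5 def {a,y} use ∅

Backward fixpoint:
  live n0: ∅→{p}
  live n1: {p}→{p}
  live n2: ∅→∅
  live n3: {p}→{p}
  live n4: {p}→∅
  live n5: ∅→∅

Interfere edges:
  a↔∅
  p↔{r,y}
  r↔{p,y}
  y↔{p,r}

Registers:
  lower bound: {p,r,y} mutually conflict ⇒ χ ≥ 3
  assign a→R0 p→R0 r→R1 y→R2 — no edge inside a register ⇒ χ ≤ 3
  χ = 3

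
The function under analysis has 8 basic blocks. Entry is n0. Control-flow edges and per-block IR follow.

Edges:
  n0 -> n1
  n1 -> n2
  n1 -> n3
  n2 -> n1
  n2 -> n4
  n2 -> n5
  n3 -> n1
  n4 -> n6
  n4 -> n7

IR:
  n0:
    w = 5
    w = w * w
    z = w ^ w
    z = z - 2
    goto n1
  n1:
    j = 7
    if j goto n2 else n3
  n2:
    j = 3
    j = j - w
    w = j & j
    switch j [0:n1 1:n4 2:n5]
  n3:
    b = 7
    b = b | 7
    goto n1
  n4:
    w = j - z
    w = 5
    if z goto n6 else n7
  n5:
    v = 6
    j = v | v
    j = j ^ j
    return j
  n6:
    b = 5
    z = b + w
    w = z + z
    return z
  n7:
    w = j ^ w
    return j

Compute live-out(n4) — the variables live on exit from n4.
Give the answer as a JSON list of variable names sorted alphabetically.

Answer: ["j", "w"]

Working:
Per-block:
  n0 def {w,z} use ∅
  n1 def {j} use ∅
  n2 def {j,w} use {w}
  n3 def {b} use ∅
  n4 def {w} use {j,z}
  n5 def {j,v} use ∅
  n6 def {b,w,z} use {w}
  n7 def {w} use {j,w}

Backward fixpoint:
  live n0: ∅→{w,z}
  live n1: {w,z}→{w,z}
  live n2: {w,z}→{j,w,z}
  live n3: {w,z}→{w,z}
  live n4: {j,z}→{j,w}
  live n5: ∅→∅
  live n6: {w}→∅
  live n7: {j,w}→∅

live-out(n4) = ["j", "w"]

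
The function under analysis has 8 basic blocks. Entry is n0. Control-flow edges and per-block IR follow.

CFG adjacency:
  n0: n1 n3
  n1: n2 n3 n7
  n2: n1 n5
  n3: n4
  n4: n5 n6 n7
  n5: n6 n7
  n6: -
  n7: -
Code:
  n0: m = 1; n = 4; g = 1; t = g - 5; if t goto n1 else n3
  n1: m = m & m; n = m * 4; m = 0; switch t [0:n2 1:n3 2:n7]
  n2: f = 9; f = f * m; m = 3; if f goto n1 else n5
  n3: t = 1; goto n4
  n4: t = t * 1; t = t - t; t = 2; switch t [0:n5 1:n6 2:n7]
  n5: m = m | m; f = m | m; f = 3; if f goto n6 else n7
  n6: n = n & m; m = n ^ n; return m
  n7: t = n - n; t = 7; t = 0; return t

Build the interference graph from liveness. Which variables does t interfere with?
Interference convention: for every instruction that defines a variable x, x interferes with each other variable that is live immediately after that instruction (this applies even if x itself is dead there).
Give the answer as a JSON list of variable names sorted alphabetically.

Answer: ["f", "m", "n"]

Derivation:
def/use:
  n0: def={g,m,n,t} ue=∅
  n1: def={m,n} ue={m,t}
  n2: def={f,m} ue={m}
  n3: def={t} ue=∅
  n4: def={t} ue={t}
  n5: def={f,m} ue={m}
  n6: def={m,n} ue={m,n}
  n7: def={t} ue={n}

Backward fixpoint:
  n0 li=∅ lo={m,n,t}
  n1 li={m,t} lo={m,n,t}
  n2 li={m,n,t} lo={m,n,t}
  n3 li={m,n} lo={m,n,t}
  n4 li={m,n,t} lo={m,n}
  n5 li={m,n} lo={m,n}
  n6 li={m,n} lo=∅
  n7 li={n} lo=∅

Interfere edges:
  f↔{m,n,t}
  g↔{m,n}
  m↔{f,g,n,t}
  n↔{f,g,m,t}
  t↔{f,m,n}

N(t) = ["f", "m", "n"]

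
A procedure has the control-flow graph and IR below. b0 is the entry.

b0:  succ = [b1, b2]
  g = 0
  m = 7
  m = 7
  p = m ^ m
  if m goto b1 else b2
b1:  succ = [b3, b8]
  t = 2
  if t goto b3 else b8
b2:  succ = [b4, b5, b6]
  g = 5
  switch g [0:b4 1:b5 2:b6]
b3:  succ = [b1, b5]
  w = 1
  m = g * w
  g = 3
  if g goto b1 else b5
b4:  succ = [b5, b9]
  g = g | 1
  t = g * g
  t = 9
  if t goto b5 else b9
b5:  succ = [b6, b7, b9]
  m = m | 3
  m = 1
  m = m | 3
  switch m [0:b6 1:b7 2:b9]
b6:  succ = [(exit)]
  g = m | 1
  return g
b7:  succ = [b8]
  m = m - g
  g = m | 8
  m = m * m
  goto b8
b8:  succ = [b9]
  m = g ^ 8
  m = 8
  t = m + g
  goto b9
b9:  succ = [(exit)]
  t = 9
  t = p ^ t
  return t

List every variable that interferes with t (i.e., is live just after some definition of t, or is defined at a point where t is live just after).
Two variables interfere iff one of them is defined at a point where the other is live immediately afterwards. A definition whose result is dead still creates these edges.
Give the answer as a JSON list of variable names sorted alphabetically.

Answer: ["g", "m", "p"]

Analysis:
Block summaries:
  b0: {g,m,p} / ∅
  b1: {t} / ∅
  b2: {g} / ∅
  b3: {g,m,w} / {g}
  b4: {g,t} / {g}
  b5: {m} / {m}
  b6: {g} / {m}
  b7: {g,m} / {g,m}
  b8: {m,t} / {g}
  b9: {t} / {p}

Live sets:
  b0 li=∅ lo={g,m,p}
  b1 li={g,p} lo={g,p}
  b2 li={m,p} lo={g,m,p}
  b3 li={g,p} lo={g,m,p}
  b4 li={g,m,p} lo={g,m,p}
  b5 li={g,m,p} lo={g,m,p}
  b6 li={m} lo=∅
  b7 li={g,m,p} lo={g,p}
  b8 li={g,p} lo={p}
  b9 li={p} lo=∅

Conflict graph:
  g: {m,p,t,w}
  m: {g,p,t}
  p: {g,m,t,w}
  t: {g,m,p}
  w: {g,p}

N(t) = ["g", "m", "p"]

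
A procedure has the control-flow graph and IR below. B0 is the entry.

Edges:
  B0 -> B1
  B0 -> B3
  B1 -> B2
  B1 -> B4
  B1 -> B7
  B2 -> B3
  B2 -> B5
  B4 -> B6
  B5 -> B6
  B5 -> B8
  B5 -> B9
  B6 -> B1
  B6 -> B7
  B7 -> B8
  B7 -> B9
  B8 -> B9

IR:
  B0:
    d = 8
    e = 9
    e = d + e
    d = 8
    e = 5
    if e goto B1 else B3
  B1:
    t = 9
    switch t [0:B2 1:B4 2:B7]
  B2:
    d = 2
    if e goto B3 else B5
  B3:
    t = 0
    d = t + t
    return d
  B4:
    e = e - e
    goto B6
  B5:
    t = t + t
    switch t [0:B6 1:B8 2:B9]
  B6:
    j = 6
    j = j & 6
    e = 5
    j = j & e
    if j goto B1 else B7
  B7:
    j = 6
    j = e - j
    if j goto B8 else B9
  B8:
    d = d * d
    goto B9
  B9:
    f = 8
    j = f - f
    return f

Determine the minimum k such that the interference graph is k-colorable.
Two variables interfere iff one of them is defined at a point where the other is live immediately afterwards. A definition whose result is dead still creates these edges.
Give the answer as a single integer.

Block summaries:
  B0 def {d,e} use ∅
  B1 def {t} use ∅
  B2 def {d} use {e}
  B3 def {d,t} use ∅
  B4 def {e} use {e}
  B5 def {t} use {t}
  B6 def {e,j} use ∅
  B7 def {j} use {e}
  B8 def {d} use {d}
  B9 def {f,j} use ∅

Liveness:
  B0: in=∅ out={d,e}
  B1: in={d,e} out={d,e,t}
  B2: in={e,t} out={d,t}
  B3: in=∅ out=∅
  B4: in={d,e} out={d}
  B5: in={d,t} out={d}
  B6: in={d} out={d,e}
  B7: in={d,e} out={d}
  B8: in={d} out=∅
  B9: in=∅ out=∅

Interfere edges:
  d↔{e,j,t}
  e↔{d,j,t}
  f↔{j}
  j↔{d,e,f}
  t↔{d,e}

Registers:
  clique {d,e,j} ⇒ need ≥ 3
  assign d→c0 e→c1 f→c0 j→c2 t→c2 — no edge inside a register ⇒ χ ≤ 3
  χ = 3

Answer: 3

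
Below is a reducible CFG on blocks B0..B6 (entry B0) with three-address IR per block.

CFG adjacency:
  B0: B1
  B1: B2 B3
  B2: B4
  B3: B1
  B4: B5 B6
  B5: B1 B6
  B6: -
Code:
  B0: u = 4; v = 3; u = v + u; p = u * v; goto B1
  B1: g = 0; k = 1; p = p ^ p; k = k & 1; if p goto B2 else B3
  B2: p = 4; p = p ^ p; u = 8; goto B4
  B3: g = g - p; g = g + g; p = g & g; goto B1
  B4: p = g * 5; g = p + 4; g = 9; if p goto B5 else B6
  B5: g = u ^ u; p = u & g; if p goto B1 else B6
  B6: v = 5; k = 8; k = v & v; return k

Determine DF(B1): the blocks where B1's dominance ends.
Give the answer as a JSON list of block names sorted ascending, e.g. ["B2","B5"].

Answer: ["B1"]

Working:
idom tree: B1←B0 B2←B1 B3←B1 B4←B2 B5←B4 B6←B4
Dom at joins:
  B1: preds {B0,B3,B5}: {B0} ∩ {B0,B1,B3} ∩ {B0,B1,B2,B4,B5} = {B0}; idom=B0
  B6: preds {B4,B5}: {B0,B1,B2,B4} ∩ {B0,B1,B2,B4,B5} = {B0,B1,B2,B4}; idom=B4

Frontier:
  B1←B0: walk · to B0
  B1←B3: walk B3→B1 to B0
  B1←B5: walk B5→B4→B2→B1 to B0
  B6←B4: walk · to B4
  B6←B5: walk B5 to B4
  B0 → ∅
  B1 → {B1}
  B2 → {B1}
  B3 → {B1}
  B4 → {B1}
  B5 → {B1,B6}
  B6 → ∅

DF(B1) = ["B1"]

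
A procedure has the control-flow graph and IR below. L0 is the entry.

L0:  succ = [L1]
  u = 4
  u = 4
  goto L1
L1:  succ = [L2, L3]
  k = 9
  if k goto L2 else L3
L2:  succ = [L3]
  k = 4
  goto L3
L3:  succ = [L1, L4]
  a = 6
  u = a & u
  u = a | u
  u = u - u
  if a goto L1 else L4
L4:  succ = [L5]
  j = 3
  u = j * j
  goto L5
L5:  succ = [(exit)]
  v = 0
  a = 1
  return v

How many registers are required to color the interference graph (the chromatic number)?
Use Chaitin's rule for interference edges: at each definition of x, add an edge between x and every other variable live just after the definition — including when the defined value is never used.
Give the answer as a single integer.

Per-block:
  L0: def={u} ue=∅
  L1: def={k} ue=∅
  L2: def={k} ue=∅
  L3: def={a,u} ue={u}
  L4: def={j,u} ue=∅
  L5: def={a,v} ue=∅

Live sets:
  live L0: ∅→{u}
  live L1: {u}→{u}
  live L2: {u}→{u}
  live L3: {u}→{u}
  live L4: ∅→∅
  live L5: ∅→∅

Interfere edges:
  a — {u,v}
  j — ∅
  k — {u}
  u — {a,k}
  v — {a}

Chromatic number:
  clique {a,u} ⇒ need ≥ 2
  2-colouring: c0={a,j,k}  c1={u,v}
  χ = 2

Answer: 2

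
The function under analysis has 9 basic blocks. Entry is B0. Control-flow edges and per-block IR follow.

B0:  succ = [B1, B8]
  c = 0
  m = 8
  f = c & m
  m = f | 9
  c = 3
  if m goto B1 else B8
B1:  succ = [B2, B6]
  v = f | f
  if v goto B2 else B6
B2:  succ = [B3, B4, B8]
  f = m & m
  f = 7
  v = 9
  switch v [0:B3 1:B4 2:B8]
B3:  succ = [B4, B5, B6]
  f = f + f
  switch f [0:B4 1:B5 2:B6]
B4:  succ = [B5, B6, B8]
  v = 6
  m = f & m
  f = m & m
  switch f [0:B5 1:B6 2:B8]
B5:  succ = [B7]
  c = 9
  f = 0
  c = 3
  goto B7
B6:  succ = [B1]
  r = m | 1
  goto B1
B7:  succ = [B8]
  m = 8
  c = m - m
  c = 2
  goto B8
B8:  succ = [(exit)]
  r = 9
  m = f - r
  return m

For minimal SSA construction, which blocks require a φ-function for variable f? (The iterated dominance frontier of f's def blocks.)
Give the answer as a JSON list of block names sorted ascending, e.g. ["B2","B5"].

idom tree: B1←B0 B2←B1 B3←B2 B4←B2 B5←B2 B6←B1 B7←B5 B8←B0
Dom∩ at merges:
  B1: preds {B0,B6}: {B0} ∩ {B0,B1,B6} = {B0}; idom=B0
  B4: preds {B2,B3}: {B0,B1,B2} ∩ {B0,B1,B2,B3} = {B0,B1,B2}; idom=B2
  B5: preds {B3,B4}: {B0,B1,B2,B3} ∩ {B0,B1,B2,B4} = {B0,B1,B2}; idom=B2
  B6: preds {B1,B3,B4}: {B0,B1} ∩ {B0,B1,B2,B3} ∩ {B0,B1,B2,B4} = {B0,B1}; idom=B1
  B8: preds {B0,B2,B4,B7}: {B0} ∩ {B0,B1,B2} ∩ {B0,B1,B2,B4} ∩ {B0,B1,B2,B5,B7} = {B0}; idom=B0

DF derivation:
  B1←B0: walk · to B0
  B1←B6: walk B6→B1 to B0
  B4←B2: walk · to B2
  B4←B3: walk B3 to B2
  B5←B3: walk B3 to B2
  B5←B4: walk B4 to B2
  B6←B1: walk · to B1
  B6←B3: walk B3→B2 to B1
  B6←B4: walk B4→B2 to B1
  B8←B0: walk · to B0
  B8←B2: walk B2→B1 to B0
  B8←B4: walk B4→B2→B1 to B0
  B8←B7: walk B7→B5→B2→B1 to B0
  B0: DF=∅
  B1: DF={B1,B8}
  B2: DF={B6,B8}
  B3: DF={B4,B5,B6}
  B4: DF={B5,B6,B8}
  B5: DF={B8}
  B6: DF={B1}
  B7: DF={B8}
  B8: DF=∅

φ for f: defs {B0,B2,B3,B4,B5}
  DF⁺ = {B1,B4,B5,B6,B8}

Answer: ["B1", "B4", "B5", "B6", "B8"]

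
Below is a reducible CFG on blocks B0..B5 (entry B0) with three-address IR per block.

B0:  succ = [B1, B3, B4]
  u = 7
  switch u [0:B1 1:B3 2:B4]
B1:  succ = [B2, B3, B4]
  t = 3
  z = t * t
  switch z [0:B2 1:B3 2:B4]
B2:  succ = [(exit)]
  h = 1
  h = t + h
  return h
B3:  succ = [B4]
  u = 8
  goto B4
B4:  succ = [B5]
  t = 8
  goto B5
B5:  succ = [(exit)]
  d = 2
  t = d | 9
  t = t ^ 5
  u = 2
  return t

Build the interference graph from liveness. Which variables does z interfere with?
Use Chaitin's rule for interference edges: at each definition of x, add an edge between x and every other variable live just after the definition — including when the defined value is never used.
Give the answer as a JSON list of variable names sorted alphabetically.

Answer: ["t"]

Working:
Per-block:
  B0: def={u} ue=∅
  B1: def={t,z} ue=∅
  B2: def={h} ue={t}
  B3: def={u} ue=∅
  B4: def={t} ue=∅
  B5: def={d,t,u} ue=∅

Live sets:
  B0 li=∅ lo=∅
  B1 li=∅ lo={t}
  B2 li={t} lo=∅
  B3 li=∅ lo=∅
  B4 li=∅ lo=∅
  B5 li=∅ lo=∅

Conflict graph:
  d: ∅
  h: {t}
  t: {h,u,z}
  u: {t}
  z: {t}

N(z) = ["t"]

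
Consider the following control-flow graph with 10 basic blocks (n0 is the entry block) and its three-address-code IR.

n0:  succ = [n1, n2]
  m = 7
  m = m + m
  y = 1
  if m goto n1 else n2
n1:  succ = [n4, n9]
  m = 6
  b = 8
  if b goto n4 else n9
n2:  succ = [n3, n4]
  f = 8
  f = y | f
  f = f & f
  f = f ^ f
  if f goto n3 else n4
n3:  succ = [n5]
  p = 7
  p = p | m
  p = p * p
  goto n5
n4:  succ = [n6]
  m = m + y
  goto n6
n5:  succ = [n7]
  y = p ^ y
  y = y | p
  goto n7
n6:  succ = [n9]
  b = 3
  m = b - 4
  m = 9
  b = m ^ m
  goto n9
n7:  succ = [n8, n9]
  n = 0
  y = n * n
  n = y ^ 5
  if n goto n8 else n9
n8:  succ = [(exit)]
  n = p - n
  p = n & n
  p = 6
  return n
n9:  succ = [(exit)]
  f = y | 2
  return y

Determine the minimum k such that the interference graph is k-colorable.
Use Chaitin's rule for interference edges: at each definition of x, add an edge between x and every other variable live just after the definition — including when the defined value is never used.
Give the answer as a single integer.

Per-block:
  n0 def {m,y} use ∅
  n1 def {b,m} use ∅
  n2 def {f} use {y}
  n3 def {p} use {m}
  n4 def {m} use {m,y}
  n5 def {y} use {p,y}
  n6 def {b,m} use ∅
  n7 def {n,y} use ∅
  n8 def {n,p} use {n,p}
  n9 def {f} use {y}

Backward fixpoint:
  live n0: ∅→{m,y}
  live n1: {y}→{m,y}
  live n2: {m,y}→{m,y}
  live n3: {m,y}→{p,y}
  live n4: {m,y}→{y}
  live n5: {p,y}→{p}
  live n6: {y}→{y}
  live n7: {p}→{n,p,y}
  live n8: {n,p}→∅
  live n9: {y}→∅

Conflict graph:
  b — {m,y}
  f — {m,y}
  m — {b,f,p,y}
  n — {p,y}
  p — {m,n,y}
  y — {b,f,m,n,p}

Colouring:
  clique {b,m,y} ⇒ need ≥ 3
  3-colouring: r0={y}  r1={m,n}  r2={b,f,p}
  χ = 3

Answer: 3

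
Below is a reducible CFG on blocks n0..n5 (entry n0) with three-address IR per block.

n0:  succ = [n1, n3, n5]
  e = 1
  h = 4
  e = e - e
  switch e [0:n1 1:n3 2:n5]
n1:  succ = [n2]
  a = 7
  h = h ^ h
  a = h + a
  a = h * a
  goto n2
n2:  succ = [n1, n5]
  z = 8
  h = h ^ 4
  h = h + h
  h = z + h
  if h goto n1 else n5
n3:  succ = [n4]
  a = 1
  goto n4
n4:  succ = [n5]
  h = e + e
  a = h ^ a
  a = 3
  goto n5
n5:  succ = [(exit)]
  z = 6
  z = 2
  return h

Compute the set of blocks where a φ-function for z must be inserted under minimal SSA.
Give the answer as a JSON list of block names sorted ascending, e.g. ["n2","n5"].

idom tree: n1←n0 n2←n1 n3←n0 n4←n3 n5←n0
Dom at joins:
  n1: preds {n0,n2}: {n0} ∩ {n0,n1,n2} = {n0}; idom=n0
  n5: preds {n0,n2,n4}: {n0} ∩ {n0,n1,n2} ∩ {n0,n3,n4} = {n0}; idom=n0

Frontier:
  join n1 pred n0: · stop@n0
  join n1 pred n2: n2→n1 stop@n0
  join n5 pred n0: · stop@n0
  join n5 pred n2: n2→n1 stop@n0
  join n5 pred n4: n4→n3 stop@n0
  n0 → ∅
  n1 → {n1,n5}
  n2 → {n1,n5}
  n3 → {n5}
  n4 → {n5}
  n5 → ∅

φ for z: defs {n2,n5}
  DF⁺ = {n1,n5}

Answer: ["n1", "n5"]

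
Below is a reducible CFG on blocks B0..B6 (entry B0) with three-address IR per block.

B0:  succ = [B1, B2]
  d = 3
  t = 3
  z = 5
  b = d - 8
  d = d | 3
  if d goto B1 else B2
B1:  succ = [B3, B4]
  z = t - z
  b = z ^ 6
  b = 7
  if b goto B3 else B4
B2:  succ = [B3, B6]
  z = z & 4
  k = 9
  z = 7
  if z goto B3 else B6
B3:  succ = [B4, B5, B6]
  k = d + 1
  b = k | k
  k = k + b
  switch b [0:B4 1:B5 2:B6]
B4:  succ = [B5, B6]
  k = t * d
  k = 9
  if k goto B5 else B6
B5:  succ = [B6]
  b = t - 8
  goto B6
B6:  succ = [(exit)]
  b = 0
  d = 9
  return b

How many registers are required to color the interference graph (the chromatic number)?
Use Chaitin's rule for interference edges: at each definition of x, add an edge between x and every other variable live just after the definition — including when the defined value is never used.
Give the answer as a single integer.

Answer: 4

Working:
Block summaries:
  B0: {b,d,t,z} / ∅
  B1: {b,z} / {t,z}
  B2: {k,z} / {z}
  B3: {b,k} / {d}
  B4: {k} / {d,t}
  B5: {b} / {t}
  B6: {b,d} / ∅

Liveness:
  B0 li=∅ lo={d,t,z}
  B1 li={d,t,z} lo={d,t}
  B2 li={d,t,z} lo={d,t}
  B3 li={d,t} lo={d,t}
  B4 li={d,t} lo={t}
  B5 li={t} lo=∅
  B6 li=∅ lo=∅

Interference:
  b↔{d,k,t,z}
  d↔{b,k,t,z}
  k↔{b,d,t}
  t↔{b,d,k,z}
  z↔{b,d,t}

Registers:
  {b,d,k,t} pairwise interfere (4-clique) ⇒ χ ≥ 4
  assign b→R0 d→R1 k→R3 t→R2 z→R3 — no edge inside a register ⇒ χ ≤ 4
  χ = 4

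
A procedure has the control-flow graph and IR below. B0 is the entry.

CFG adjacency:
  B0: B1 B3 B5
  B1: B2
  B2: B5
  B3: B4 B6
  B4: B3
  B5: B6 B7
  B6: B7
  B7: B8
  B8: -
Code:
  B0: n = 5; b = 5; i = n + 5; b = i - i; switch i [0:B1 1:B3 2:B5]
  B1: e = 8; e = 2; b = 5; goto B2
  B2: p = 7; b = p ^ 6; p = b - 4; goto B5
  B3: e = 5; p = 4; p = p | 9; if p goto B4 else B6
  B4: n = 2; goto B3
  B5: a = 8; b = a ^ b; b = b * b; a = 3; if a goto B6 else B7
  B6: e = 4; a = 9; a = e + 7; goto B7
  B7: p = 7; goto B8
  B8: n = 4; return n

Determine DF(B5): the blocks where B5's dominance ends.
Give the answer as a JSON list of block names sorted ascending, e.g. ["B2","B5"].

Answer: ["B6", "B7"]

Derivation:
idom tree: B1←B0 B2←B1 B3←B0 B4←B3 B5←B0 B6←B0 B7←B0 B8←B7
Join-block Dom:
  B3: preds {B0,B4}: {B0} ∩ {B0,B3,B4} = {B0}; idom=B0
  B5: preds {B0,B2}: {B0} ∩ {B0,B1,B2} = {B0}; idom=B0
  B6: preds {B3,B5}: {B0,B3} ∩ {B0,B5} = {B0}; idom=B0
  B7: preds {B5,B6}: {B0,B5} ∩ {B0,B6} = {B0}; idom=B0

Frontier:
  join B3 pred B0: · stop@B0
  join B3 pred B4: B4→B3 stop@B0
  join B5 pred B0: · stop@B0
  join B5 pred B2: B2→B1 stop@B0
  join B6 pred B3: B3 stop@B0
  join B6 pred B5: B5 stop@B0
  join B7 pred B5: B5 stop@B0
  join B7 pred B6: B6 stop@B0
  B0: DF=∅
  B1: DF={B5}
  B2: DF={B5}
  B3: DF={B3,B6}
  B4: DF={B3}
  B5: DF={B6,B7}
  B6: DF={B7}
  B7: DF=∅
  B8: DF=∅

DF(B5) = ["B6", "B7"]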